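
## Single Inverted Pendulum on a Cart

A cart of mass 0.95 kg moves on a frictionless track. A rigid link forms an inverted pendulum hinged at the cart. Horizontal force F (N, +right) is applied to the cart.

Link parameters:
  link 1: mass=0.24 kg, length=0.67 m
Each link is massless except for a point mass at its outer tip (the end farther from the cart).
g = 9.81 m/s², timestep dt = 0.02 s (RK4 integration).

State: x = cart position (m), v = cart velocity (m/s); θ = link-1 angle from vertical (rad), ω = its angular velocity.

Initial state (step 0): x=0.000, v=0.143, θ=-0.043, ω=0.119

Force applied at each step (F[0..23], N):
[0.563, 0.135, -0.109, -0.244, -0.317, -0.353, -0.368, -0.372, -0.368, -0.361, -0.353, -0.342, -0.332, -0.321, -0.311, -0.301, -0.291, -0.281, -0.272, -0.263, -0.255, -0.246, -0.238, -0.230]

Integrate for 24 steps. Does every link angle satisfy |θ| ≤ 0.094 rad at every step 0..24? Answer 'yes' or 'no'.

apply F[0]=+0.563 → step 1: x=0.003, v=0.157, θ=-0.041, ω=0.086
apply F[1]=+0.135 → step 2: x=0.006, v=0.162, θ=-0.039, ω=0.067
apply F[2]=-0.109 → step 3: x=0.009, v=0.161, θ=-0.038, ω=0.056
apply F[3]=-0.244 → step 4: x=0.013, v=0.158, θ=-0.037, ω=0.050
apply F[4]=-0.317 → step 5: x=0.016, v=0.153, θ=-0.036, ω=0.047
apply F[5]=-0.353 → step 6: x=0.019, v=0.148, θ=-0.035, ω=0.045
apply F[6]=-0.368 → step 7: x=0.022, v=0.142, θ=-0.034, ω=0.043
apply F[7]=-0.372 → step 8: x=0.024, v=0.135, θ=-0.034, ω=0.043
apply F[8]=-0.368 → step 9: x=0.027, v=0.129, θ=-0.033, ω=0.042
apply F[9]=-0.361 → step 10: x=0.030, v=0.123, θ=-0.032, ω=0.042
apply F[10]=-0.353 → step 11: x=0.032, v=0.117, θ=-0.031, ω=0.041
apply F[11]=-0.342 → step 12: x=0.034, v=0.112, θ=-0.030, ω=0.041
apply F[12]=-0.332 → step 13: x=0.036, v=0.106, θ=-0.029, ω=0.040
apply F[13]=-0.321 → step 14: x=0.039, v=0.101, θ=-0.029, ω=0.040
apply F[14]=-0.311 → step 15: x=0.040, v=0.096, θ=-0.028, ω=0.039
apply F[15]=-0.301 → step 16: x=0.042, v=0.091, θ=-0.027, ω=0.038
apply F[16]=-0.291 → step 17: x=0.044, v=0.086, θ=-0.026, ω=0.038
apply F[17]=-0.281 → step 18: x=0.046, v=0.081, θ=-0.026, ω=0.037
apply F[18]=-0.272 → step 19: x=0.047, v=0.077, θ=-0.025, ω=0.036
apply F[19]=-0.263 → step 20: x=0.049, v=0.073, θ=-0.024, ω=0.036
apply F[20]=-0.255 → step 21: x=0.050, v=0.068, θ=-0.023, ω=0.035
apply F[21]=-0.246 → step 22: x=0.052, v=0.064, θ=-0.023, ω=0.034
apply F[22]=-0.238 → step 23: x=0.053, v=0.060, θ=-0.022, ω=0.034
apply F[23]=-0.230 → step 24: x=0.054, v=0.057, θ=-0.021, ω=0.033
Max |angle| over trajectory = 0.043 rad; bound = 0.094 → within bound.

Answer: yes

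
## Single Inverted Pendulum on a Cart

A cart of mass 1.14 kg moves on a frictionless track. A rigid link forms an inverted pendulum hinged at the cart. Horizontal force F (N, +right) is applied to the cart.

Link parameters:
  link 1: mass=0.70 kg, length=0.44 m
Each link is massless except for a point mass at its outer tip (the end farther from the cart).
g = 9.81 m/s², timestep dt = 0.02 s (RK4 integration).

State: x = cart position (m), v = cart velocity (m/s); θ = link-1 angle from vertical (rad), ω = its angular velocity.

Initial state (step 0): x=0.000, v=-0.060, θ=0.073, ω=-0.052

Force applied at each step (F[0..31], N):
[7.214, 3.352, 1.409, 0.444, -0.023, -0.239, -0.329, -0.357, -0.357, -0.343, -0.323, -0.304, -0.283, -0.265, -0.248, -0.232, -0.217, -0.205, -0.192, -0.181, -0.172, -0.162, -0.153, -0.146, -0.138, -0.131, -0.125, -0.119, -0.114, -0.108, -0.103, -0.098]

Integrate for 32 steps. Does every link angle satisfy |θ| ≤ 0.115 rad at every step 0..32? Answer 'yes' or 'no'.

Answer: yes

Derivation:
apply F[0]=+7.214 → step 1: x=-0.000, v=0.058, θ=0.070, ω=-0.287
apply F[1]=+3.352 → step 2: x=0.002, v=0.108, θ=0.063, ω=-0.372
apply F[2]=+1.409 → step 3: x=0.004, v=0.126, θ=0.055, ω=-0.386
apply F[3]=+0.444 → step 4: x=0.007, v=0.128, θ=0.048, ω=-0.366
apply F[4]=-0.023 → step 5: x=0.009, v=0.122, θ=0.041, ω=-0.333
apply F[5]=-0.239 → step 6: x=0.011, v=0.113, θ=0.035, ω=-0.297
apply F[6]=-0.329 → step 7: x=0.014, v=0.104, θ=0.029, ω=-0.261
apply F[7]=-0.357 → step 8: x=0.015, v=0.094, θ=0.024, ω=-0.227
apply F[8]=-0.357 → step 9: x=0.017, v=0.085, θ=0.020, ω=-0.197
apply F[9]=-0.343 → step 10: x=0.019, v=0.077, θ=0.016, ω=-0.171
apply F[10]=-0.323 → step 11: x=0.020, v=0.070, θ=0.013, ω=-0.147
apply F[11]=-0.304 → step 12: x=0.022, v=0.063, θ=0.010, ω=-0.127
apply F[12]=-0.283 → step 13: x=0.023, v=0.057, θ=0.008, ω=-0.109
apply F[13]=-0.265 → step 14: x=0.024, v=0.051, θ=0.006, ω=-0.093
apply F[14]=-0.248 → step 15: x=0.025, v=0.046, θ=0.004, ω=-0.080
apply F[15]=-0.232 → step 16: x=0.026, v=0.042, θ=0.003, ω=-0.068
apply F[16]=-0.217 → step 17: x=0.027, v=0.038, θ=0.002, ω=-0.058
apply F[17]=-0.205 → step 18: x=0.027, v=0.034, θ=0.001, ω=-0.049
apply F[18]=-0.192 → step 19: x=0.028, v=0.031, θ=-0.000, ω=-0.041
apply F[19]=-0.181 → step 20: x=0.029, v=0.027, θ=-0.001, ω=-0.034
apply F[20]=-0.172 → step 21: x=0.029, v=0.025, θ=-0.002, ω=-0.028
apply F[21]=-0.162 → step 22: x=0.030, v=0.022, θ=-0.002, ω=-0.023
apply F[22]=-0.153 → step 23: x=0.030, v=0.020, θ=-0.003, ω=-0.019
apply F[23]=-0.146 → step 24: x=0.030, v=0.017, θ=-0.003, ω=-0.015
apply F[24]=-0.138 → step 25: x=0.031, v=0.015, θ=-0.003, ω=-0.012
apply F[25]=-0.131 → step 26: x=0.031, v=0.014, θ=-0.004, ω=-0.009
apply F[26]=-0.125 → step 27: x=0.031, v=0.012, θ=-0.004, ω=-0.007
apply F[27]=-0.119 → step 28: x=0.031, v=0.010, θ=-0.004, ω=-0.005
apply F[28]=-0.114 → step 29: x=0.032, v=0.009, θ=-0.004, ω=-0.003
apply F[29]=-0.108 → step 30: x=0.032, v=0.007, θ=-0.004, ω=-0.002
apply F[30]=-0.103 → step 31: x=0.032, v=0.006, θ=-0.004, ω=-0.000
apply F[31]=-0.098 → step 32: x=0.032, v=0.005, θ=-0.004, ω=0.001
Max |angle| over trajectory = 0.073 rad; bound = 0.115 → within bound.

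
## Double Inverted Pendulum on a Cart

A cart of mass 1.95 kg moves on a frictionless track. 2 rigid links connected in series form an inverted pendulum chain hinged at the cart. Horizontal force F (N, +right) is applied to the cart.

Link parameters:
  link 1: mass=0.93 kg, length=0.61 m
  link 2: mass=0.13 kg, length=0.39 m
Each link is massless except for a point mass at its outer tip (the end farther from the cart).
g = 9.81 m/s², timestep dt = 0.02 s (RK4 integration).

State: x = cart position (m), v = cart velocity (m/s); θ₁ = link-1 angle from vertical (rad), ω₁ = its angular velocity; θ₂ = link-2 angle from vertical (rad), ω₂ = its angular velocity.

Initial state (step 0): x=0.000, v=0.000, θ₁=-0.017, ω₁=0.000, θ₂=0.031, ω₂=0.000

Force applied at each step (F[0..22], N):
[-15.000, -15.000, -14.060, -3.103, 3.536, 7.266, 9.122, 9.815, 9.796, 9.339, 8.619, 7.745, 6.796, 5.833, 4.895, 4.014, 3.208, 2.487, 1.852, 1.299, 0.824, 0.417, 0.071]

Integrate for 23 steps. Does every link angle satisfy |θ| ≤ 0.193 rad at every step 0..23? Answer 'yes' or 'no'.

apply F[0]=-15.000 → step 1: x=-0.002, v=-0.152, θ₁=-0.015, ω₁=0.242, θ₂=0.031, ω₂=0.027
apply F[1]=-15.000 → step 2: x=-0.006, v=-0.305, θ₁=-0.007, ω₁=0.487, θ₂=0.032, ω₂=0.052
apply F[2]=-14.060 → step 3: x=-0.014, v=-0.449, θ₁=0.005, ω₁=0.721, θ₂=0.033, ω₂=0.071
apply F[3]=-3.103 → step 4: x=-0.023, v=-0.482, θ₁=0.020, ω₁=0.778, θ₂=0.035, ω₂=0.083
apply F[4]=+3.536 → step 5: x=-0.032, v=-0.448, θ₁=0.035, ω₁=0.731, θ₂=0.037, ω₂=0.088
apply F[5]=+7.266 → step 6: x=-0.040, v=-0.378, θ₁=0.048, ω₁=0.630, θ₂=0.038, ω₂=0.086
apply F[6]=+9.122 → step 7: x=-0.047, v=-0.291, θ₁=0.060, ω₁=0.505, θ₂=0.040, ω₂=0.077
apply F[7]=+9.815 → step 8: x=-0.052, v=-0.197, θ₁=0.069, ω₁=0.373, θ₂=0.041, ω₂=0.063
apply F[8]=+9.796 → step 9: x=-0.055, v=-0.104, θ₁=0.075, ω₁=0.246, θ₂=0.042, ω₂=0.046
apply F[9]=+9.339 → step 10: x=-0.056, v=-0.017, θ₁=0.078, ω₁=0.130, θ₂=0.043, ω₂=0.026
apply F[10]=+8.619 → step 11: x=-0.056, v=0.063, θ₁=0.080, ω₁=0.027, θ₂=0.044, ω₂=0.004
apply F[11]=+7.745 → step 12: x=-0.054, v=0.134, θ₁=0.080, ω₁=-0.062, θ₂=0.043, ω₂=-0.017
apply F[12]=+6.796 → step 13: x=-0.051, v=0.195, θ₁=0.078, ω₁=-0.135, θ₂=0.043, ω₂=-0.038
apply F[13]=+5.833 → step 14: x=-0.046, v=0.246, θ₁=0.074, ω₁=-0.193, θ₂=0.042, ω₂=-0.058
apply F[14]=+4.895 → step 15: x=-0.041, v=0.289, θ₁=0.070, ω₁=-0.238, θ₂=0.041, ω₂=-0.076
apply F[15]=+4.014 → step 16: x=-0.035, v=0.323, θ₁=0.065, ω₁=-0.270, θ₂=0.039, ω₂=-0.092
apply F[16]=+3.208 → step 17: x=-0.028, v=0.349, θ₁=0.059, ω₁=-0.292, θ₂=0.037, ω₂=-0.106
apply F[17]=+2.487 → step 18: x=-0.021, v=0.368, θ₁=0.053, ω₁=-0.305, θ₂=0.035, ω₂=-0.118
apply F[18]=+1.852 → step 19: x=-0.013, v=0.382, θ₁=0.047, ω₁=-0.310, θ₂=0.032, ω₂=-0.127
apply F[19]=+1.299 → step 20: x=-0.006, v=0.391, θ₁=0.041, ω₁=-0.309, θ₂=0.030, ω₂=-0.135
apply F[20]=+0.824 → step 21: x=0.002, v=0.395, θ₁=0.035, ω₁=-0.304, θ₂=0.027, ω₂=-0.141
apply F[21]=+0.417 → step 22: x=0.010, v=0.396, θ₁=0.029, ω₁=-0.295, θ₂=0.024, ω₂=-0.144
apply F[22]=+0.071 → step 23: x=0.018, v=0.394, θ₁=0.023, ω₁=-0.283, θ₂=0.021, ω₂=-0.146
Max |angle| over trajectory = 0.080 rad; bound = 0.193 → within bound.

Answer: yes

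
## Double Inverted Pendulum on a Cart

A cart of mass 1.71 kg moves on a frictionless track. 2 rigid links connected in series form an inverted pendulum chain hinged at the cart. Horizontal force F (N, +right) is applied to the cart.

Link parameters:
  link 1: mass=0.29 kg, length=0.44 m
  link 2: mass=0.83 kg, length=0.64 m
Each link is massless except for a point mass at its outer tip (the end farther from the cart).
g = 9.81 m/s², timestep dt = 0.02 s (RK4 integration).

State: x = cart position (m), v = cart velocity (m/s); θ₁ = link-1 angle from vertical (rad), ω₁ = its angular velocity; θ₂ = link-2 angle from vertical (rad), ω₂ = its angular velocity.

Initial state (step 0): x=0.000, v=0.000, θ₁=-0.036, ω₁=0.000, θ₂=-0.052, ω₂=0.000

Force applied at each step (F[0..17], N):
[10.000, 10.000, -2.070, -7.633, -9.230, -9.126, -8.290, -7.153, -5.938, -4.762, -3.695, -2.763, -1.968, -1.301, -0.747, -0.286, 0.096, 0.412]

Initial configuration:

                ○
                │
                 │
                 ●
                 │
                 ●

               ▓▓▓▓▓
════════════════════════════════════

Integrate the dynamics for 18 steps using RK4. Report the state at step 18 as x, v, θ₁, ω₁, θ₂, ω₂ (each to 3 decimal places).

Answer: x=-0.063, v=-0.398, θ₁=-0.014, ω₁=0.273, θ₂=-0.018, ω₂=0.192

Derivation:
apply F[0]=+10.000 → step 1: x=0.001, v=0.122, θ₁=-0.039, ω₁=-0.274, θ₂=-0.052, ω₂=-0.017
apply F[1]=+10.000 → step 2: x=0.005, v=0.244, θ₁=-0.047, ω₁=-0.558, θ₂=-0.053, ω₂=-0.029
apply F[2]=-2.070 → step 3: x=0.010, v=0.226, θ₁=-0.058, ω₁=-0.541, θ₂=-0.053, ω₂=-0.029
apply F[3]=-7.633 → step 4: x=0.013, v=0.145, θ₁=-0.067, ω₁=-0.397, θ₂=-0.054, ω₂=-0.018
apply F[4]=-9.230 → step 5: x=0.015, v=0.047, θ₁=-0.074, ω₁=-0.227, θ₂=-0.054, ω₂=0.002
apply F[5]=-9.126 → step 6: x=0.015, v=-0.050, θ₁=-0.076, ω₁=-0.070, θ₂=-0.054, ω₂=0.029
apply F[6]=-8.290 → step 7: x=0.013, v=-0.137, θ₁=-0.077, ω₁=0.062, θ₂=-0.053, ω₂=0.057
apply F[7]=-7.153 → step 8: x=0.010, v=-0.211, θ₁=-0.074, ω₁=0.165, θ₂=-0.051, ω₂=0.086
apply F[8]=-5.938 → step 9: x=0.005, v=-0.271, θ₁=-0.070, ω₁=0.240, θ₂=-0.049, ω₂=0.112
apply F[9]=-4.762 → step 10: x=-0.001, v=-0.318, θ₁=-0.065, ω₁=0.291, θ₂=-0.047, ω₂=0.135
apply F[10]=-3.695 → step 11: x=-0.008, v=-0.353, θ₁=-0.059, ω₁=0.322, θ₂=-0.044, ω₂=0.155
apply F[11]=-2.763 → step 12: x=-0.015, v=-0.378, θ₁=-0.052, ω₁=0.338, θ₂=-0.041, ω₂=0.171
apply F[12]=-1.968 → step 13: x=-0.023, v=-0.395, θ₁=-0.045, ω₁=0.342, θ₂=-0.037, ω₂=0.182
apply F[13]=-1.301 → step 14: x=-0.031, v=-0.405, θ₁=-0.039, ω₁=0.337, θ₂=-0.033, ω₂=0.190
apply F[14]=-0.747 → step 15: x=-0.039, v=-0.409, θ₁=-0.032, ω₁=0.326, θ₂=-0.030, ω₂=0.195
apply F[15]=-0.286 → step 16: x=-0.047, v=-0.409, θ₁=-0.026, ω₁=0.310, θ₂=-0.026, ω₂=0.196
apply F[16]=+0.096 → step 17: x=-0.055, v=-0.405, θ₁=-0.020, ω₁=0.292, θ₂=-0.022, ω₂=0.195
apply F[17]=+0.412 → step 18: x=-0.063, v=-0.398, θ₁=-0.014, ω₁=0.273, θ₂=-0.018, ω₂=0.192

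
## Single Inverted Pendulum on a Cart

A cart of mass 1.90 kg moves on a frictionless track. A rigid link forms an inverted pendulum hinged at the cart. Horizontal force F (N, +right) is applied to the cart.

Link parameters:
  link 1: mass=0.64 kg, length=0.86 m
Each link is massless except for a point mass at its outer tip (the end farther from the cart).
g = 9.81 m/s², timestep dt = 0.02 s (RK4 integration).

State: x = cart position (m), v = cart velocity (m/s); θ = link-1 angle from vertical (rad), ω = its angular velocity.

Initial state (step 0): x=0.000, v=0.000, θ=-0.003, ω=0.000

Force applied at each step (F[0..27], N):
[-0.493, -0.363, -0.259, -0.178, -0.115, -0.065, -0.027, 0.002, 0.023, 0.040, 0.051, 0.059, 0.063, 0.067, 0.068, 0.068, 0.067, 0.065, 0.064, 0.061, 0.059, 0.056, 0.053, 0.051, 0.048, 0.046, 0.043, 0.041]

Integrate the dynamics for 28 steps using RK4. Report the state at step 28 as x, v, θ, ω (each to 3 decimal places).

Answer: x=-0.005, v=-0.003, θ=0.001, ω=0.000

Derivation:
apply F[0]=-0.493 → step 1: x=-0.000, v=-0.005, θ=-0.003, ω=0.005
apply F[1]=-0.363 → step 2: x=-0.000, v=-0.009, θ=-0.003, ω=0.009
apply F[2]=-0.259 → step 3: x=-0.000, v=-0.011, θ=-0.003, ω=0.011
apply F[3]=-0.178 → step 4: x=-0.001, v=-0.013, θ=-0.002, ω=0.012
apply F[4]=-0.115 → step 5: x=-0.001, v=-0.014, θ=-0.002, ω=0.013
apply F[5]=-0.065 → step 6: x=-0.001, v=-0.014, θ=-0.002, ω=0.013
apply F[6]=-0.027 → step 7: x=-0.001, v=-0.015, θ=-0.002, ω=0.013
apply F[7]=+0.002 → step 8: x=-0.002, v=-0.015, θ=-0.001, ω=0.013
apply F[8]=+0.023 → step 9: x=-0.002, v=-0.014, θ=-0.001, ω=0.012
apply F[9]=+0.040 → step 10: x=-0.002, v=-0.014, θ=-0.001, ω=0.011
apply F[10]=+0.051 → step 11: x=-0.003, v=-0.013, θ=-0.001, ω=0.010
apply F[11]=+0.059 → step 12: x=-0.003, v=-0.012, θ=-0.000, ω=0.010
apply F[12]=+0.063 → step 13: x=-0.003, v=-0.012, θ=-0.000, ω=0.009
apply F[13]=+0.067 → step 14: x=-0.003, v=-0.011, θ=-0.000, ω=0.008
apply F[14]=+0.068 → step 15: x=-0.004, v=-0.010, θ=0.000, ω=0.007
apply F[15]=+0.068 → step 16: x=-0.004, v=-0.010, θ=0.000, ω=0.006
apply F[16]=+0.067 → step 17: x=-0.004, v=-0.009, θ=0.000, ω=0.005
apply F[17]=+0.065 → step 18: x=-0.004, v=-0.008, θ=0.000, ω=0.005
apply F[18]=+0.064 → step 19: x=-0.004, v=-0.008, θ=0.000, ω=0.004
apply F[19]=+0.061 → step 20: x=-0.004, v=-0.007, θ=0.001, ω=0.003
apply F[20]=+0.059 → step 21: x=-0.005, v=-0.006, θ=0.001, ω=0.003
apply F[21]=+0.056 → step 22: x=-0.005, v=-0.006, θ=0.001, ω=0.002
apply F[22]=+0.053 → step 23: x=-0.005, v=-0.005, θ=0.001, ω=0.002
apply F[23]=+0.051 → step 24: x=-0.005, v=-0.005, θ=0.001, ω=0.002
apply F[24]=+0.048 → step 25: x=-0.005, v=-0.004, θ=0.001, ω=0.001
apply F[25]=+0.046 → step 26: x=-0.005, v=-0.004, θ=0.001, ω=0.001
apply F[26]=+0.043 → step 27: x=-0.005, v=-0.004, θ=0.001, ω=0.001
apply F[27]=+0.041 → step 28: x=-0.005, v=-0.003, θ=0.001, ω=0.000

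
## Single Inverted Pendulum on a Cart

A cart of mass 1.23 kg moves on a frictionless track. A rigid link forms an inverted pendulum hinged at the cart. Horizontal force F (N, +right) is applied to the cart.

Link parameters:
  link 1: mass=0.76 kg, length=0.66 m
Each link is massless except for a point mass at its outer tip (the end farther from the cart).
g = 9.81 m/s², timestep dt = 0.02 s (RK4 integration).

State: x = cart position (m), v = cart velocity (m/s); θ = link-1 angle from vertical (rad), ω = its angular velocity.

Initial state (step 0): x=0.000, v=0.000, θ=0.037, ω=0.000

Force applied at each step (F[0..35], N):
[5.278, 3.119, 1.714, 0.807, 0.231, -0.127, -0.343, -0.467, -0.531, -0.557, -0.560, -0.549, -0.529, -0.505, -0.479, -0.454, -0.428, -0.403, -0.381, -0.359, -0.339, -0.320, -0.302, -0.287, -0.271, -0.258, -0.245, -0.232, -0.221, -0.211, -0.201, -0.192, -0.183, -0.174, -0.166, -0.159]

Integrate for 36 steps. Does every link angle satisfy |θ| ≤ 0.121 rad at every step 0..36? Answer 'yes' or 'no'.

Answer: yes

Derivation:
apply F[0]=+5.278 → step 1: x=0.001, v=0.081, θ=0.036, ω=-0.112
apply F[1]=+3.119 → step 2: x=0.003, v=0.128, θ=0.033, ω=-0.172
apply F[2]=+1.714 → step 3: x=0.006, v=0.152, θ=0.029, ω=-0.200
apply F[3]=+0.807 → step 4: x=0.009, v=0.162, θ=0.025, ω=-0.206
apply F[4]=+0.231 → step 5: x=0.012, v=0.163, θ=0.021, ω=-0.201
apply F[5]=-0.127 → step 6: x=0.015, v=0.158, θ=0.017, ω=-0.189
apply F[6]=-0.343 → step 7: x=0.018, v=0.151, θ=0.014, ω=-0.173
apply F[7]=-0.467 → step 8: x=0.021, v=0.142, θ=0.010, ω=-0.155
apply F[8]=-0.531 → step 9: x=0.024, v=0.132, θ=0.007, ω=-0.138
apply F[9]=-0.557 → step 10: x=0.027, v=0.122, θ=0.005, ω=-0.121
apply F[10]=-0.560 → step 11: x=0.029, v=0.113, θ=0.003, ω=-0.106
apply F[11]=-0.549 → step 12: x=0.031, v=0.104, θ=0.001, ω=-0.091
apply F[12]=-0.529 → step 13: x=0.033, v=0.095, θ=-0.001, ω=-0.078
apply F[13]=-0.505 → step 14: x=0.035, v=0.087, θ=-0.002, ω=-0.067
apply F[14]=-0.479 → step 15: x=0.037, v=0.080, θ=-0.004, ω=-0.057
apply F[15]=-0.454 → step 16: x=0.038, v=0.073, θ=-0.005, ω=-0.047
apply F[16]=-0.428 → step 17: x=0.039, v=0.066, θ=-0.006, ω=-0.039
apply F[17]=-0.403 → step 18: x=0.041, v=0.061, θ=-0.006, ω=-0.032
apply F[18]=-0.381 → step 19: x=0.042, v=0.055, θ=-0.007, ω=-0.026
apply F[19]=-0.359 → step 20: x=0.043, v=0.050, θ=-0.007, ω=-0.021
apply F[20]=-0.339 → step 21: x=0.044, v=0.046, θ=-0.008, ω=-0.016
apply F[21]=-0.320 → step 22: x=0.045, v=0.041, θ=-0.008, ω=-0.012
apply F[22]=-0.302 → step 23: x=0.046, v=0.037, θ=-0.008, ω=-0.008
apply F[23]=-0.287 → step 24: x=0.046, v=0.034, θ=-0.008, ω=-0.005
apply F[24]=-0.271 → step 25: x=0.047, v=0.030, θ=-0.008, ω=-0.003
apply F[25]=-0.258 → step 26: x=0.048, v=0.027, θ=-0.009, ω=-0.001
apply F[26]=-0.245 → step 27: x=0.048, v=0.024, θ=-0.009, ω=0.001
apply F[27]=-0.232 → step 28: x=0.048, v=0.022, θ=-0.008, ω=0.003
apply F[28]=-0.221 → step 29: x=0.049, v=0.019, θ=-0.008, ω=0.004
apply F[29]=-0.211 → step 30: x=0.049, v=0.017, θ=-0.008, ω=0.006
apply F[30]=-0.201 → step 31: x=0.050, v=0.014, θ=-0.008, ω=0.007
apply F[31]=-0.192 → step 32: x=0.050, v=0.012, θ=-0.008, ω=0.007
apply F[32]=-0.183 → step 33: x=0.050, v=0.010, θ=-0.008, ω=0.008
apply F[33]=-0.174 → step 34: x=0.050, v=0.008, θ=-0.008, ω=0.009
apply F[34]=-0.166 → step 35: x=0.050, v=0.006, θ=-0.008, ω=0.009
apply F[35]=-0.159 → step 36: x=0.050, v=0.005, θ=-0.007, ω=0.009
Max |angle| over trajectory = 0.037 rad; bound = 0.121 → within bound.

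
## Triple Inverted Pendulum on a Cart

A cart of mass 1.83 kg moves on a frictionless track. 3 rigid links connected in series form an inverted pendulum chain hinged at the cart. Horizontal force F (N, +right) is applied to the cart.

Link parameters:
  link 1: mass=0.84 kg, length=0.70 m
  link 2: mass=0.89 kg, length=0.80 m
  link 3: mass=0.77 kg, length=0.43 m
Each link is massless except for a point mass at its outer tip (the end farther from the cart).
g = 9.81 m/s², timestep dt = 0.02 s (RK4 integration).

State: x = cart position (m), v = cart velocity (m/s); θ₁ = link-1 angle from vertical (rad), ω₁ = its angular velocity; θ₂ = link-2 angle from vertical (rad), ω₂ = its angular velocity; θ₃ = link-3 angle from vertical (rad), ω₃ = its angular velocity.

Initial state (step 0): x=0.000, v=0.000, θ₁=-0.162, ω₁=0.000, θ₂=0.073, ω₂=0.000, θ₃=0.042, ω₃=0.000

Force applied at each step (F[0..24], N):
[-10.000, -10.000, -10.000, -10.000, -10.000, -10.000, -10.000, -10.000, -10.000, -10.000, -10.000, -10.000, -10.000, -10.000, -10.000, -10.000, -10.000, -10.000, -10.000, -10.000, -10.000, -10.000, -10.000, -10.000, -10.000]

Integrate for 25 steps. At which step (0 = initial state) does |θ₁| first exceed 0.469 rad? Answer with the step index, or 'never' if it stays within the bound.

apply F[0]=-10.000 → step 1: x=-0.001, v=-0.069, θ₁=-0.163, ω₁=-0.067, θ₂=0.075, ω₂=0.167, θ₃=0.042, ω₃=-0.025
apply F[1]=-10.000 → step 2: x=-0.003, v=-0.137, θ₁=-0.165, ω₁=-0.135, θ₂=0.080, ω₂=0.336, θ₃=0.041, ω₃=-0.052
apply F[2]=-10.000 → step 3: x=-0.006, v=-0.206, θ₁=-0.168, ω₁=-0.207, θ₂=0.088, ω₂=0.510, θ₃=0.040, ω₃=-0.084
apply F[3]=-10.000 → step 4: x=-0.011, v=-0.274, θ₁=-0.173, ω₁=-0.282, θ₂=0.100, ω₂=0.691, θ₃=0.038, ω₃=-0.125
apply F[4]=-10.000 → step 5: x=-0.017, v=-0.343, θ₁=-0.179, ω₁=-0.361, θ₂=0.116, ω₂=0.881, θ₃=0.035, ω₃=-0.174
apply F[5]=-10.000 → step 6: x=-0.025, v=-0.411, θ₁=-0.187, ω₁=-0.444, θ₂=0.135, ω₂=1.080, θ₃=0.031, ω₃=-0.234
apply F[6]=-10.000 → step 7: x=-0.034, v=-0.480, θ₁=-0.197, ω₁=-0.528, θ₂=0.159, ω₂=1.287, θ₃=0.025, ω₃=-0.304
apply F[7]=-10.000 → step 8: x=-0.044, v=-0.550, θ₁=-0.209, ω₁=-0.612, θ₂=0.187, ω₂=1.501, θ₃=0.018, ω₃=-0.383
apply F[8]=-10.000 → step 9: x=-0.056, v=-0.622, θ₁=-0.222, ω₁=-0.692, θ₂=0.219, ω₂=1.719, θ₃=0.010, ω₃=-0.468
apply F[9]=-10.000 → step 10: x=-0.069, v=-0.694, θ₁=-0.236, ω₁=-0.764, θ₂=0.256, ω₂=1.937, θ₃=-0.000, ω₃=-0.553
apply F[10]=-10.000 → step 11: x=-0.083, v=-0.769, θ₁=-0.252, ω₁=-0.823, θ₂=0.297, ω₂=2.152, θ₃=-0.012, ω₃=-0.635
apply F[11]=-10.000 → step 12: x=-0.100, v=-0.845, θ₁=-0.269, ω₁=-0.866, θ₂=0.342, ω₂=2.360, θ₃=-0.026, ω₃=-0.705
apply F[12]=-10.000 → step 13: x=-0.117, v=-0.922, θ₁=-0.287, ω₁=-0.892, θ₂=0.391, ω₂=2.560, θ₃=-0.040, ω₃=-0.761
apply F[13]=-10.000 → step 14: x=-0.136, v=-1.001, θ₁=-0.305, ω₁=-0.898, θ₂=0.444, ω₂=2.751, θ₃=-0.056, ω₃=-0.795
apply F[14]=-10.000 → step 15: x=-0.157, v=-1.082, θ₁=-0.322, ω₁=-0.885, θ₂=0.501, ω₂=2.934, θ₃=-0.072, ω₃=-0.805
apply F[15]=-10.000 → step 16: x=-0.180, v=-1.162, θ₁=-0.340, ω₁=-0.852, θ₂=0.561, ω₂=3.110, θ₃=-0.088, ω₃=-0.787
apply F[16]=-10.000 → step 17: x=-0.204, v=-1.243, θ₁=-0.356, ω₁=-0.799, θ₂=0.625, ω₂=3.283, θ₃=-0.103, ω₃=-0.739
apply F[17]=-10.000 → step 18: x=-0.229, v=-1.323, θ₁=-0.372, ω₁=-0.727, θ₂=0.693, ω₂=3.455, θ₃=-0.117, ω₃=-0.657
apply F[18]=-10.000 → step 19: x=-0.257, v=-1.403, θ₁=-0.385, ω₁=-0.634, θ₂=0.764, ω₂=3.629, θ₃=-0.129, ω₃=-0.541
apply F[19]=-10.000 → step 20: x=-0.286, v=-1.482, θ₁=-0.397, ω₁=-0.520, θ₂=0.838, ω₂=3.807, θ₃=-0.139, ω₃=-0.385
apply F[20]=-10.000 → step 21: x=-0.316, v=-1.559, θ₁=-0.406, ω₁=-0.384, θ₂=0.916, ω₂=3.994, θ₃=-0.145, ω₃=-0.188
apply F[21]=-10.000 → step 22: x=-0.348, v=-1.635, θ₁=-0.412, ω₁=-0.222, θ₂=0.998, ω₂=4.191, θ₃=-0.146, ω₃=0.055
apply F[22]=-10.000 → step 23: x=-0.381, v=-1.709, θ₁=-0.415, ω₁=-0.032, θ₂=1.084, ω₂=4.402, θ₃=-0.142, ω₃=0.350
apply F[23]=-10.000 → step 24: x=-0.416, v=-1.781, θ₁=-0.413, ω₁=0.189, θ₂=1.174, ω₂=4.629, θ₃=-0.132, ω₃=0.703
apply F[24]=-10.000 → step 25: x=-0.453, v=-1.850, θ₁=-0.407, ω₁=0.446, θ₂=1.269, ω₂=4.874, θ₃=-0.113, ω₃=1.120
max |θ₁| = 0.415 ≤ 0.469 over all 26 states.

Answer: never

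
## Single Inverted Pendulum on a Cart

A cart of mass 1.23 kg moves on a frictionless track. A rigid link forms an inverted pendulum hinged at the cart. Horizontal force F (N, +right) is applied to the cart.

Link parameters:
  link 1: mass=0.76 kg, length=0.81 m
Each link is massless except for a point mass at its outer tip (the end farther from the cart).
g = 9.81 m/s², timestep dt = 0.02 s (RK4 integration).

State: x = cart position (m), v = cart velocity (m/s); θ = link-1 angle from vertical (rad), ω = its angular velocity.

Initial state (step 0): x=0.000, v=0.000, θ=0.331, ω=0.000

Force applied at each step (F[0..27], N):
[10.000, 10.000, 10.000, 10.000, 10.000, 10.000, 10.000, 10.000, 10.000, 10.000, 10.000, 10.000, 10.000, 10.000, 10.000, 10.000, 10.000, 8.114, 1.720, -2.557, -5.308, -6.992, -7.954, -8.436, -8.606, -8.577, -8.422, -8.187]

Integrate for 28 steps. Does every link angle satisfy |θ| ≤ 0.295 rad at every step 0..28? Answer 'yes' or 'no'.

Answer: no

Derivation:
apply F[0]=+10.000 → step 1: x=0.001, v=0.118, θ=0.330, ω=-0.059
apply F[1]=+10.000 → step 2: x=0.005, v=0.236, θ=0.329, ω=-0.118
apply F[2]=+10.000 → step 3: x=0.011, v=0.354, θ=0.326, ω=-0.178
apply F[3]=+10.000 → step 4: x=0.019, v=0.473, θ=0.322, ω=-0.240
apply F[4]=+10.000 → step 5: x=0.030, v=0.592, θ=0.316, ω=-0.304
apply F[5]=+10.000 → step 6: x=0.043, v=0.712, θ=0.309, ω=-0.371
apply F[6]=+10.000 → step 7: x=0.058, v=0.834, θ=0.301, ω=-0.442
apply F[7]=+10.000 → step 8: x=0.076, v=0.957, θ=0.292, ω=-0.516
apply F[8]=+10.000 → step 9: x=0.096, v=1.081, θ=0.281, ω=-0.595
apply F[9]=+10.000 → step 10: x=0.119, v=1.208, θ=0.268, ω=-0.680
apply F[10]=+10.000 → step 11: x=0.145, v=1.336, θ=0.253, ω=-0.771
apply F[11]=+10.000 → step 12: x=0.173, v=1.467, θ=0.237, ω=-0.868
apply F[12]=+10.000 → step 13: x=0.203, v=1.601, θ=0.218, ω=-0.974
apply F[13]=+10.000 → step 14: x=0.237, v=1.737, θ=0.198, ω=-1.089
apply F[14]=+10.000 → step 15: x=0.273, v=1.877, θ=0.175, ω=-1.214
apply F[15]=+10.000 → step 16: x=0.312, v=2.021, θ=0.149, ω=-1.350
apply F[16]=+10.000 → step 17: x=0.354, v=2.169, θ=0.121, ω=-1.498
apply F[17]=+8.114 → step 18: x=0.398, v=2.290, θ=0.090, ω=-1.621
apply F[18]=+1.720 → step 19: x=0.444, v=2.310, θ=0.057, ω=-1.629
apply F[19]=-2.557 → step 20: x=0.490, v=2.265, θ=0.025, ω=-1.563
apply F[20]=-5.308 → step 21: x=0.534, v=2.178, θ=-0.005, ω=-1.453
apply F[21]=-6.992 → step 22: x=0.577, v=2.066, θ=-0.033, ω=-1.320
apply F[22]=-7.954 → step 23: x=0.617, v=1.942, θ=-0.058, ω=-1.177
apply F[23]=-8.436 → step 24: x=0.655, v=1.812, θ=-0.080, ω=-1.035
apply F[24]=-8.606 → step 25: x=0.689, v=1.683, θ=-0.099, ω=-0.897
apply F[25]=-8.577 → step 26: x=0.722, v=1.557, θ=-0.116, ω=-0.768
apply F[26]=-8.422 → step 27: x=0.752, v=1.435, θ=-0.130, ω=-0.649
apply F[27]=-8.187 → step 28: x=0.779, v=1.319, θ=-0.142, ω=-0.540
Max |angle| over trajectory = 0.331 rad; bound = 0.295 → exceeded.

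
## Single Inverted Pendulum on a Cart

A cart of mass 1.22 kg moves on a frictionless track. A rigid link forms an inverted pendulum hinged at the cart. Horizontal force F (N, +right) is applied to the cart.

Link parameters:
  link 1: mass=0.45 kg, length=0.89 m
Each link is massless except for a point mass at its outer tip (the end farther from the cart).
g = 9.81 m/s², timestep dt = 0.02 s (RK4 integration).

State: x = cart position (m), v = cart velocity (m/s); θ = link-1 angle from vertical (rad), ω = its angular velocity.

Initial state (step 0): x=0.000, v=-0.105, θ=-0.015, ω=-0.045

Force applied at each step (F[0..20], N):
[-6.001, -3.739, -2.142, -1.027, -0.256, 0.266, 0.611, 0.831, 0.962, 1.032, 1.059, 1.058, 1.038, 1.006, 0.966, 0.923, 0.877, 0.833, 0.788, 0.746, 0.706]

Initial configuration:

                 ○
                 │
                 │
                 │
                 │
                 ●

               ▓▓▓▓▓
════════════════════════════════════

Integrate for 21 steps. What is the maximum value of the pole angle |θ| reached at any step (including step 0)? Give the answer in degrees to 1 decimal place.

apply F[0]=-6.001 → step 1: x=-0.003, v=-0.202, θ=-0.015, ω=0.061
apply F[1]=-3.739 → step 2: x=-0.008, v=-0.263, θ=-0.013, ω=0.126
apply F[2]=-2.142 → step 3: x=-0.013, v=-0.297, θ=-0.010, ω=0.162
apply F[3]=-1.027 → step 4: x=-0.019, v=-0.313, θ=-0.007, ω=0.178
apply F[4]=-0.256 → step 5: x=-0.026, v=-0.317, θ=-0.003, ω=0.181
apply F[5]=+0.266 → step 6: x=-0.032, v=-0.312, θ=0.000, ω=0.176
apply F[6]=+0.611 → step 7: x=-0.038, v=-0.303, θ=0.004, ω=0.165
apply F[7]=+0.831 → step 8: x=-0.044, v=-0.289, θ=0.007, ω=0.152
apply F[8]=+0.962 → step 9: x=-0.050, v=-0.274, θ=0.010, ω=0.136
apply F[9]=+1.032 → step 10: x=-0.055, v=-0.258, θ=0.012, ω=0.121
apply F[10]=+1.059 → step 11: x=-0.060, v=-0.242, θ=0.015, ω=0.105
apply F[11]=+1.058 → step 12: x=-0.065, v=-0.226, θ=0.017, ω=0.091
apply F[12]=+1.038 → step 13: x=-0.069, v=-0.210, θ=0.018, ω=0.077
apply F[13]=+1.006 → step 14: x=-0.073, v=-0.195, θ=0.020, ω=0.064
apply F[14]=+0.966 → step 15: x=-0.077, v=-0.180, θ=0.021, ω=0.052
apply F[15]=+0.923 → step 16: x=-0.080, v=-0.167, θ=0.022, ω=0.042
apply F[16]=+0.877 → step 17: x=-0.084, v=-0.154, θ=0.023, ω=0.032
apply F[17]=+0.833 → step 18: x=-0.086, v=-0.142, θ=0.023, ω=0.024
apply F[18]=+0.788 → step 19: x=-0.089, v=-0.131, θ=0.024, ω=0.017
apply F[19]=+0.746 → step 20: x=-0.092, v=-0.120, θ=0.024, ω=0.010
apply F[20]=+0.706 → step 21: x=-0.094, v=-0.110, θ=0.024, ω=0.004
Max |angle| over trajectory = 0.024 rad = 1.4°.

Answer: 1.4°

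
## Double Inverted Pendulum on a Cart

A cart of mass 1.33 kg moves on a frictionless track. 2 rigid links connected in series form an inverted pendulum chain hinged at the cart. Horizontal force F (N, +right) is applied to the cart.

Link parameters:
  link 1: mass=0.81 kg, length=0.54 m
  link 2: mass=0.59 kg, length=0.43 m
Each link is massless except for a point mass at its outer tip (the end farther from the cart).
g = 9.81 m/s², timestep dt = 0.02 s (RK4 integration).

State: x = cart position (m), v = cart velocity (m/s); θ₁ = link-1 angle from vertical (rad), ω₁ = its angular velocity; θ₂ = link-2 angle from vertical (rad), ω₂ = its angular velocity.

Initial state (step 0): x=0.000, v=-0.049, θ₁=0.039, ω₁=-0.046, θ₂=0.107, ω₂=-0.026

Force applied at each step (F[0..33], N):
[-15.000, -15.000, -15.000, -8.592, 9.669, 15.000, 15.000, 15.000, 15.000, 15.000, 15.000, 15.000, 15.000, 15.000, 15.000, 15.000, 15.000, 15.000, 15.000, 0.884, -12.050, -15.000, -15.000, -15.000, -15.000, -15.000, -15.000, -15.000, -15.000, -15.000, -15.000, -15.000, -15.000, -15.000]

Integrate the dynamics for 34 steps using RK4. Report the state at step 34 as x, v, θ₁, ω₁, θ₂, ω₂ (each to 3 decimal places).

apply F[0]=-15.000 → step 1: x=-0.003, v=-0.282, θ₁=0.042, ω₁=0.384, θ₂=0.107, ω₂=0.024
apply F[1]=-15.000 → step 2: x=-0.011, v=-0.517, θ₁=0.054, ω₁=0.820, θ₂=0.108, ω₂=0.067
apply F[2]=-15.000 → step 3: x=-0.024, v=-0.754, θ₁=0.075, ω₁=1.271, θ₂=0.110, ω₂=0.097
apply F[3]=-8.592 → step 4: x=-0.041, v=-0.898, θ₁=0.104, ω₁=1.565, θ₂=0.112, ω₂=0.112
apply F[4]=+9.669 → step 5: x=-0.057, v=-0.776, θ₁=0.133, ω₁=1.384, θ₂=0.114, ω₂=0.107
apply F[5]=+15.000 → step 6: x=-0.071, v=-0.582, θ₁=0.158, ω₁=1.090, θ₂=0.116, ω₂=0.082
apply F[6]=+15.000 → step 7: x=-0.081, v=-0.394, θ₁=0.177, ω₁=0.823, θ₂=0.117, ω₂=0.037
apply F[7]=+15.000 → step 8: x=-0.087, v=-0.211, θ₁=0.191, ω₁=0.576, θ₂=0.117, ω₂=-0.022
apply F[8]=+15.000 → step 9: x=-0.089, v=-0.031, θ₁=0.200, ω₁=0.344, θ₂=0.116, ω₂=-0.093
apply F[9]=+15.000 → step 10: x=-0.088, v=0.147, θ₁=0.205, ω₁=0.121, θ₂=0.113, ω₂=-0.173
apply F[10]=+15.000 → step 11: x=-0.083, v=0.324, θ₁=0.205, ω₁=-0.097, θ₂=0.109, ω₂=-0.258
apply F[11]=+15.000 → step 12: x=-0.075, v=0.501, θ₁=0.201, ω₁=-0.317, θ₂=0.103, ω₂=-0.345
apply F[12]=+15.000 → step 13: x=-0.063, v=0.681, θ₁=0.192, ω₁=-0.543, θ₂=0.095, ω₂=-0.433
apply F[13]=+15.000 → step 14: x=-0.048, v=0.864, θ₁=0.179, ω₁=-0.781, θ₂=0.086, ω₂=-0.517
apply F[14]=+15.000 → step 15: x=-0.029, v=1.051, θ₁=0.161, ω₁=-1.035, θ₂=0.075, ω₂=-0.594
apply F[15]=+15.000 → step 16: x=-0.006, v=1.244, θ₁=0.137, ω₁=-1.313, θ₂=0.062, ω₂=-0.661
apply F[16]=+15.000 → step 17: x=0.021, v=1.445, θ₁=0.108, ω₁=-1.619, θ₂=0.048, ω₂=-0.713
apply F[17]=+15.000 → step 18: x=0.052, v=1.653, θ₁=0.072, ω₁=-1.959, θ₂=0.034, ω₂=-0.749
apply F[18]=+15.000 → step 19: x=0.087, v=1.870, θ₁=0.029, ω₁=-2.337, θ₂=0.019, ω₂=-0.765
apply F[19]=+0.884 → step 20: x=0.125, v=1.883, θ₁=-0.017, ω₁=-2.358, θ₂=0.003, ω₂=-0.762
apply F[20]=-12.050 → step 21: x=0.161, v=1.708, θ₁=-0.062, ω₁=-2.056, θ₂=-0.012, ω₂=-0.741
apply F[21]=-15.000 → step 22: x=0.193, v=1.497, θ₁=-0.099, ω₁=-1.711, θ₂=-0.026, ω₂=-0.698
apply F[22]=-15.000 → step 23: x=0.221, v=1.295, θ₁=-0.130, ω₁=-1.400, θ₂=-0.040, ω₂=-0.635
apply F[23]=-15.000 → step 24: x=0.245, v=1.099, θ₁=-0.155, ω₁=-1.121, θ₂=-0.052, ω₂=-0.556
apply F[24]=-15.000 → step 25: x=0.265, v=0.910, θ₁=-0.175, ω₁=-0.866, θ₂=-0.062, ω₂=-0.464
apply F[25]=-15.000 → step 26: x=0.281, v=0.727, θ₁=-0.190, ω₁=-0.632, θ₂=-0.070, ω₂=-0.362
apply F[26]=-15.000 → step 27: x=0.294, v=0.546, θ₁=-0.201, ω₁=-0.411, θ₂=-0.076, ω₂=-0.253
apply F[27]=-15.000 → step 28: x=0.303, v=0.369, θ₁=-0.207, ω₁=-0.200, θ₂=-0.080, ω₂=-0.140
apply F[28]=-15.000 → step 29: x=0.309, v=0.192, θ₁=-0.209, ω₁=0.007, θ₂=-0.082, ω₂=-0.025
apply F[29]=-15.000 → step 30: x=0.311, v=0.016, θ₁=-0.206, ω₁=0.214, θ₂=-0.081, ω₂=0.089
apply F[30]=-15.000 → step 31: x=0.309, v=-0.162, θ₁=-0.200, ω₁=0.426, θ₂=-0.078, ω₂=0.200
apply F[31]=-15.000 → step 32: x=0.304, v=-0.343, θ₁=-0.189, ω₁=0.648, θ₂=-0.073, ω₂=0.306
apply F[32]=-15.000 → step 33: x=0.296, v=-0.527, θ₁=-0.174, ω₁=0.885, θ₂=-0.066, ω₂=0.404
apply F[33]=-15.000 → step 34: x=0.283, v=-0.716, θ₁=-0.154, ω₁=1.142, θ₂=-0.057, ω₂=0.491

Answer: x=0.283, v=-0.716, θ₁=-0.154, ω₁=1.142, θ₂=-0.057, ω₂=0.491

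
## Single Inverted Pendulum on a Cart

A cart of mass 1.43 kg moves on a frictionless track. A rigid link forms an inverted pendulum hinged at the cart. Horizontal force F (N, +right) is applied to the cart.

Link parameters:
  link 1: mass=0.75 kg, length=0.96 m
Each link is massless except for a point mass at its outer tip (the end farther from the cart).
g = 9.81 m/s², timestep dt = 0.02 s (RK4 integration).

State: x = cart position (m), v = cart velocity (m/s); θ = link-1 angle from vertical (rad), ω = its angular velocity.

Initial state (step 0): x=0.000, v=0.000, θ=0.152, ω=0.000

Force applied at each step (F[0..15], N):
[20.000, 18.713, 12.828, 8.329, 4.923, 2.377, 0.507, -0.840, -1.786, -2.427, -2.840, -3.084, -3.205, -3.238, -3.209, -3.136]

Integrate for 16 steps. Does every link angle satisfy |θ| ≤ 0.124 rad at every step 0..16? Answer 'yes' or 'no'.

Answer: no

Derivation:
apply F[0]=+20.000 → step 1: x=0.003, v=0.261, θ=0.150, ω=-0.238
apply F[1]=+18.713 → step 2: x=0.010, v=0.506, θ=0.143, ω=-0.460
apply F[2]=+12.828 → step 3: x=0.022, v=0.670, θ=0.132, ω=-0.602
apply F[3]=+8.329 → step 4: x=0.036, v=0.773, θ=0.119, ω=-0.683
apply F[4]=+4.923 → step 5: x=0.052, v=0.831, θ=0.105, ω=-0.720
apply F[5]=+2.377 → step 6: x=0.069, v=0.854, θ=0.091, ω=-0.724
apply F[6]=+0.507 → step 7: x=0.086, v=0.853, θ=0.076, ω=-0.706
apply F[7]=-0.840 → step 8: x=0.103, v=0.835, θ=0.063, ω=-0.672
apply F[8]=-1.786 → step 9: x=0.120, v=0.804, θ=0.050, ω=-0.629
apply F[9]=-2.427 → step 10: x=0.135, v=0.766, θ=0.038, ω=-0.581
apply F[10]=-2.840 → step 11: x=0.150, v=0.723, θ=0.026, ω=-0.530
apply F[11]=-3.084 → step 12: x=0.164, v=0.678, θ=0.016, ω=-0.478
apply F[12]=-3.205 → step 13: x=0.177, v=0.632, θ=0.007, ω=-0.428
apply F[13]=-3.238 → step 14: x=0.190, v=0.586, θ=-0.001, ω=-0.380
apply F[14]=-3.209 → step 15: x=0.201, v=0.542, θ=-0.008, ω=-0.334
apply F[15]=-3.136 → step 16: x=0.211, v=0.499, θ=-0.014, ω=-0.292
Max |angle| over trajectory = 0.152 rad; bound = 0.124 → exceeded.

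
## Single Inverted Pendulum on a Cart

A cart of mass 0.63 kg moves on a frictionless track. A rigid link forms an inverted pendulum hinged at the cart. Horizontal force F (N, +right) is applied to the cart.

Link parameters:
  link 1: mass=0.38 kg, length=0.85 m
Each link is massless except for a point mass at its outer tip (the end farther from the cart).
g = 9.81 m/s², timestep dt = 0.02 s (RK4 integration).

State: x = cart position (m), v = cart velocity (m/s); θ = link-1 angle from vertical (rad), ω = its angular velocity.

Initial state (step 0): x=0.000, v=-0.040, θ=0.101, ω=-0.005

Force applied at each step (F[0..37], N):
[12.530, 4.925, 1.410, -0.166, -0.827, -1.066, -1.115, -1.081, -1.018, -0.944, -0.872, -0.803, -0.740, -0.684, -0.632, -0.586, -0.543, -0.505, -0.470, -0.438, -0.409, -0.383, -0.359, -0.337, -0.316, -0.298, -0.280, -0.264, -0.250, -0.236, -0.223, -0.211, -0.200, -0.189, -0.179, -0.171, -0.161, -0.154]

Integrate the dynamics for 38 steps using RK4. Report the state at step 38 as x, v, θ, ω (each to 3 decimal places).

Answer: x=0.128, v=-0.013, θ=-0.014, ω=0.020

Derivation:
apply F[0]=+12.530 → step 1: x=0.003, v=0.344, θ=0.097, ω=-0.431
apply F[1]=+4.925 → step 2: x=0.011, v=0.489, θ=0.087, ω=-0.580
apply F[2]=+1.410 → step 3: x=0.021, v=0.524, θ=0.075, ω=-0.603
apply F[3]=-0.166 → step 4: x=0.032, v=0.511, θ=0.063, ω=-0.572
apply F[4]=-0.827 → step 5: x=0.042, v=0.478, θ=0.052, ω=-0.520
apply F[5]=-1.066 → step 6: x=0.051, v=0.439, θ=0.042, ω=-0.463
apply F[6]=-1.115 → step 7: x=0.059, v=0.399, θ=0.034, ω=-0.408
apply F[7]=-1.081 → step 8: x=0.067, v=0.362, θ=0.026, ω=-0.356
apply F[8]=-1.018 → step 9: x=0.074, v=0.327, θ=0.019, ω=-0.310
apply F[9]=-0.944 → step 10: x=0.080, v=0.295, θ=0.013, ω=-0.269
apply F[10]=-0.872 → step 11: x=0.086, v=0.266, θ=0.008, ω=-0.232
apply F[11]=-0.803 → step 12: x=0.091, v=0.240, θ=0.004, ω=-0.200
apply F[12]=-0.740 → step 13: x=0.095, v=0.216, θ=0.000, ω=-0.172
apply F[13]=-0.684 → step 14: x=0.099, v=0.194, θ=-0.003, ω=-0.147
apply F[14]=-0.632 → step 15: x=0.103, v=0.175, θ=-0.005, ω=-0.124
apply F[15]=-0.586 → step 16: x=0.106, v=0.157, θ=-0.008, ω=-0.105
apply F[16]=-0.543 → step 17: x=0.109, v=0.141, θ=-0.010, ω=-0.088
apply F[17]=-0.505 → step 18: x=0.112, v=0.126, θ=-0.011, ω=-0.073
apply F[18]=-0.470 → step 19: x=0.114, v=0.112, θ=-0.013, ω=-0.060
apply F[19]=-0.438 → step 20: x=0.116, v=0.100, θ=-0.014, ω=-0.049
apply F[20]=-0.409 → step 21: x=0.118, v=0.089, θ=-0.015, ω=-0.038
apply F[21]=-0.383 → step 22: x=0.120, v=0.078, θ=-0.015, ω=-0.030
apply F[22]=-0.359 → step 23: x=0.122, v=0.069, θ=-0.016, ω=-0.022
apply F[23]=-0.337 → step 24: x=0.123, v=0.060, θ=-0.016, ω=-0.015
apply F[24]=-0.316 → step 25: x=0.124, v=0.052, θ=-0.016, ω=-0.010
apply F[25]=-0.298 → step 26: x=0.125, v=0.045, θ=-0.017, ω=-0.005
apply F[26]=-0.280 → step 27: x=0.126, v=0.038, θ=-0.017, ω=-0.000
apply F[27]=-0.264 → step 28: x=0.126, v=0.031, θ=-0.017, ω=0.003
apply F[28]=-0.250 → step 29: x=0.127, v=0.025, θ=-0.017, ω=0.007
apply F[29]=-0.236 → step 30: x=0.127, v=0.020, θ=-0.016, ω=0.009
apply F[30]=-0.223 → step 31: x=0.128, v=0.014, θ=-0.016, ω=0.012
apply F[31]=-0.211 → step 32: x=0.128, v=0.010, θ=-0.016, ω=0.014
apply F[32]=-0.200 → step 33: x=0.128, v=0.005, θ=-0.016, ω=0.015
apply F[33]=-0.189 → step 34: x=0.128, v=0.001, θ=-0.015, ω=0.017
apply F[34]=-0.179 → step 35: x=0.128, v=-0.003, θ=-0.015, ω=0.018
apply F[35]=-0.171 → step 36: x=0.128, v=-0.007, θ=-0.015, ω=0.019
apply F[36]=-0.161 → step 37: x=0.128, v=-0.010, θ=-0.014, ω=0.019
apply F[37]=-0.154 → step 38: x=0.128, v=-0.013, θ=-0.014, ω=0.020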